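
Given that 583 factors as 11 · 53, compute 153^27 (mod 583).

Mod 11: 153 ≡ 10; by Fermat, exponent reduces to 27 mod 10 = 7; 10^7 ≡ 10 (mod 11).
Mod 53: 153 ≡ 47; 47^27 ≡ 47 (mod 53).
Combine by CRT: x ≡ 10 (mod 11), x ≡ 47 (mod 53) ⇒ x ≡ 153 (mod 583).

153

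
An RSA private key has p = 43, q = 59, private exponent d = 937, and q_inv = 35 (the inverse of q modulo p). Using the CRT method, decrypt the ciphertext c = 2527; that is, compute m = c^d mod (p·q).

d_p = d mod (p−1) = 937 mod 42 = 13; d_q = d mod (q−1) = 9.
m₁ = c^(d_p) mod p: c ≡ 33 (mod 43), and 33^13 mod 43 = 5.
m₂ = c^(d_q) mod q: c ≡ 49 (mod 59), and 49^9 mod 59 = 27.
h = q_inv·(m₁ − m₂) mod p = 35·(5 − 27) mod 43 = 4.
m = m₂ + h·q = 27 + 4·59 = 263.

263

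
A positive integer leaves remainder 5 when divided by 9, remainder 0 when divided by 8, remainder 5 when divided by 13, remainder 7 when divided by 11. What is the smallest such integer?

From k ≡ 5 (mod 9) write k = 5 + 9t. Substituting into k ≡ 0 (mod 8) gives 9t ≡ 3 (mod 8), and since 1⁻¹ ≡ 1 (mod 8), t ≡ 3. Hence k ≡ 5 + 9·3 = 32 (mod 72).
From k ≡ 32 (mod 72) write k = 32 + 72t. Substituting into k ≡ 5 (mod 13) gives 72t ≡ 12 (mod 13), and since 7⁻¹ ≡ 2 (mod 13), t ≡ 11. Hence k ≡ 32 + 72·11 = 824 (mod 936).
From k ≡ 824 (mod 936) write k = 824 + 936t. Substituting into k ≡ 7 (mod 11) gives 936t ≡ 8 (mod 11), and since 1⁻¹ ≡ 1 (mod 11), t ≡ 8. Hence k ≡ 824 + 936·8 = 8312 (mod 10296).

8312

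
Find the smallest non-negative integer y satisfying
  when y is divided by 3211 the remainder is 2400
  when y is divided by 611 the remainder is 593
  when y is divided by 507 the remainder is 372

329922

Combine the congruences pairwise.
gcd(3211, 611) = 13 and 13 | (593 − 2400), so the pair is consistent; merging gives y ≡ 28088 (mod 150917), where 150917 = lcm(3211, 611).
gcd(150917, 507) = 169 and 169 | (372 − 28088), so the pair is consistent; merging gives y ≡ 329922 (mod 452751), where 452751 = lcm(150917, 507).
The solution is unique modulo lcm(3211, 611, 507) = 452751.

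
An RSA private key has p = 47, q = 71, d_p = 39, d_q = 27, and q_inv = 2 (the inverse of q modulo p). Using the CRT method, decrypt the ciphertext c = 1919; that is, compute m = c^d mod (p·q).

748

m₁ = c^(d_p) mod p: c ≡ 39 (mod 47), and 39^39 mod 47 = 43.
m₂ = c^(d_q) mod q: c ≡ 2 (mod 71), and 2^27 mod 71 = 38.
h = q_inv·(m₁ − m₂) mod p = 2·(43 − 38) mod 47 = 10.
m = m₂ + h·q = 38 + 10·71 = 748.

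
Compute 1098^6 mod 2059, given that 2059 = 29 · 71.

1399

Mod 29: 1098 ≡ 25; 25^6 ≡ 7 (mod 29).
Mod 71: 1098 ≡ 33; 33^6 ≡ 50 (mod 71).
Combine by CRT: x ≡ 7 (mod 29), x ≡ 50 (mod 71) ⇒ x ≡ 1399 (mod 2059).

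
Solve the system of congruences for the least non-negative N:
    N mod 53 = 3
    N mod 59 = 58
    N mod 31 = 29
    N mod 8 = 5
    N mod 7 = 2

3723253

The moduli are pairwise coprime; M = 53·59·31·8·7 = 5428472.
M/53 = 102424; 102424 ≡ 28 (mod 53); 28·36 ≡ 1, so inverse 36.
M/59 = 92008; 92008 ≡ 27 (mod 59); 27·35 ≡ 1, so inverse 35.
M/31 = 175112; 175112 ≡ 24 (mod 31); 24·22 ≡ 1, so inverse 22.
M/8 = 678559; 678559 ≡ 7 (mod 8); 7·7 ≡ 1, so inverse 7.
M/7 = 775496; 775496 ≡ 1 (mod 7), inverse 1.
N ≡ 3·102424·36 + 58·92008·35 + 29·175112·22 + 5·678559·7 + 2·775496·1 = 334860045.
334860045 mod 5428472 = 3723253.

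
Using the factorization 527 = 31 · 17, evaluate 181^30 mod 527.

94

Mod 31: 181 ≡ 26; since 30 | 30, by Fermat 26^30 ≡ 1 (mod 31).
Mod 17: 181 ≡ 11; by Fermat, exponent reduces to 30 mod 16 = 14; 11^14 ≡ 9 (mod 17).
Combine by CRT: x ≡ 1 (mod 31), x ≡ 9 (mod 17) ⇒ x ≡ 94 (mod 527).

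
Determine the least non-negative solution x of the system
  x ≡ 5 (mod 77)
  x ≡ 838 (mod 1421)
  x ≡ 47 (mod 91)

10785

Combine the congruences pairwise.
gcd(77, 1421) = 7 and 7 | (838 − 5), so the pair is consistent; merging gives x ≡ 10785 (mod 15631), where 15631 = lcm(77, 1421).
gcd(15631, 91) = 7 and 7 | (47 − 10785), so the pair is consistent; merging gives x ≡ 10785 (mod 203203), where 203203 = lcm(15631, 91).
The solution is unique modulo lcm(77, 1421, 91) = 203203.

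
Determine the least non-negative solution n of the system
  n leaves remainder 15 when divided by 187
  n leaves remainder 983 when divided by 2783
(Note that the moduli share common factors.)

Combine the congruences pairwise.
gcd(187, 2783) = 11 and 11 | (983 − 15), so the pair is consistent; merging gives n ≡ 28813 (mod 47311), where 47311 = lcm(187, 2783).
The solution is unique modulo lcm(187, 2783) = 47311.

28813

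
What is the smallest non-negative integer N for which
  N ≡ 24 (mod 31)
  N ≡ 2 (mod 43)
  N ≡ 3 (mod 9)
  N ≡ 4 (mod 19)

188256

The moduli are pairwise coprime; M = 31·43·9·19 = 227943.
M/31 = 7353; 7353 ≡ 6 (mod 31); 6·26 ≡ 1, so inverse 26.
M/43 = 5301; 5301 ≡ 12 (mod 43); 12·18 ≡ 1, so inverse 18.
M/9 = 25327; 25327 ≡ 1 (mod 9), inverse 1.
M/19 = 11997; 11997 ≡ 8 (mod 19); 8·12 ≡ 1, so inverse 12.
N ≡ 24·7353·26 + 2·5301·18 + 3·25327·1 + 4·11997·12 = 5430945.
5430945 mod 227943 = 188256.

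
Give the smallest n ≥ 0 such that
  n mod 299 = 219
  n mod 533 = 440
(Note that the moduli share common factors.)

Combine the congruences pairwise.
gcd(299, 533) = 13 and 13 | (440 − 219), so the pair is consistent; merging gives n ≡ 4704 (mod 12259), where 12259 = lcm(299, 533).
The solution is unique modulo lcm(299, 533) = 12259.

4704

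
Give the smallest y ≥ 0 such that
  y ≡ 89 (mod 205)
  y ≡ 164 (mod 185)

Combine the congruences pairwise.
gcd(205, 185) = 5 and 5 | (164 − 89), so the pair is consistent; merging gives y ≡ 2754 (mod 7585), where 7585 = lcm(205, 185).
The solution is unique modulo lcm(205, 185) = 7585.

2754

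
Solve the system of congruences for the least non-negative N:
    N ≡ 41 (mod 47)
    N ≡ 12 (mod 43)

1216

Combine the congruences pairwise.
From N ≡ 41 (mod 47) write N = 41 + 47t. Substituting into N ≡ 12 (mod 43) gives 47t ≡ 14 (mod 43), and since 4⁻¹ ≡ 11 (mod 43), t ≡ 25. Hence N ≡ 41 + 47·25 = 1216 (mod 2021).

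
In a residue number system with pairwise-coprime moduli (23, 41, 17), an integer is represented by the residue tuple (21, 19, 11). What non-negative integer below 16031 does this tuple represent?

13016

From x ≡ 21 (mod 23) write x = 21 + 23t. Substituting into x ≡ 19 (mod 41) gives 23t ≡ 39 (mod 41), and since 23⁻¹ ≡ 25 (mod 41), t ≡ 32. Hence x ≡ 21 + 23·32 = 757 (mod 943).
From x ≡ 757 (mod 943) write x = 757 + 943t. Substituting into x ≡ 11 (mod 17) gives 943t ≡ 2 (mod 17), and since 8⁻¹ ≡ 15 (mod 17), t ≡ 13. Hence x ≡ 757 + 943·13 = 13016 (mod 16031).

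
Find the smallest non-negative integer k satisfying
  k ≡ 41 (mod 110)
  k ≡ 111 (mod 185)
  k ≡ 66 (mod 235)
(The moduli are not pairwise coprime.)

Combine the congruences pairwise.
gcd(110, 185) = 5 and 5 | (111 − 41), so the pair is consistent; merging gives k ≡ 481 (mod 4070), where 4070 = lcm(110, 185).
gcd(4070, 235) = 5 and 5 | (66 − 481), so the pair is consistent; merging gives k ≡ 28971 (mod 191290), where 191290 = lcm(4070, 235).
The solution is unique modulo lcm(110, 185, 235) = 191290.

28971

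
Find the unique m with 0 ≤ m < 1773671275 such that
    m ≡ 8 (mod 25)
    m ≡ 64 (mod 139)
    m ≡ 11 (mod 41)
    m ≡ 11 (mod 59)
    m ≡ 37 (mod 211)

Combine the congruences pairwise.
From m ≡ 8 (mod 25) write m = 8 + 25t. Substituting into m ≡ 64 (mod 139) gives 25t ≡ 56 (mod 139), and since 25⁻¹ ≡ 89 (mod 139), t ≡ 119. Hence m ≡ 8 + 25·119 = 2983 (mod 3475).
From m ≡ 2983 (mod 3475) write m = 2983 + 3475t. Substituting into m ≡ 11 (mod 41) gives 3475t ≡ 21 (mod 41), and since 31⁻¹ ≡ 4 (mod 41), t ≡ 2. Hence m ≡ 2983 + 3475·2 = 9933 (mod 142475).
From m ≡ 9933 (mod 142475) write m = 9933 + 142475t. Substituting into m ≡ 11 (mod 59) gives 142475t ≡ 49 (mod 59), and since 49⁻¹ ≡ 53 (mod 59), t ≡ 1. Hence m ≡ 9933 + 142475·1 = 152408 (mod 8406025).
From m ≡ 152408 (mod 8406025) write m = 152408 + 8406025t. Substituting into m ≡ 37 (mod 211) gives 8406025t ≡ 182 (mod 211), and since 207⁻¹ ≡ 158 (mod 211), t ≡ 60. Hence m ≡ 152408 + 8406025·60 = 504513908 (mod 1773671275).

504513908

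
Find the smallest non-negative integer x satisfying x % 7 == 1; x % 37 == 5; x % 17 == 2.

1226

The moduli are pairwise coprime; N = 7·37·17 = 4403.
N/7 = 629; 629 ≡ 6 (mod 7); 6·6 ≡ 1, so inverse 6.
N/37 = 119; 119 ≡ 8 (mod 37); 8·14 ≡ 1, so inverse 14.
N/17 = 259; 259 ≡ 4 (mod 17); 4·13 ≡ 1, so inverse 13.
x ≡ 1·629·6 + 5·119·14 + 2·259·13 = 18838.
18838 mod 4403 = 1226.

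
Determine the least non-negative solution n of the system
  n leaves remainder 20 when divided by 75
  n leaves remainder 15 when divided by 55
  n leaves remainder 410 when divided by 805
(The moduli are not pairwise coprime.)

gcd(75, 55) = 5 and 5 | (15 − 20), so the pair is consistent; merging gives n ≡ 620 (mod 825), where 825 = lcm(75, 55).
gcd(825, 805) = 5 and 5 | (410 − 620), so the pair is consistent; merging gives n ≡ 58370 (mod 132825), where 132825 = lcm(825, 805).
The solution is unique modulo lcm(75, 55, 805) = 132825.

58370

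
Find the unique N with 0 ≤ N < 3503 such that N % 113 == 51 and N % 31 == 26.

2537

Combine the congruences pairwise.
From N ≡ 51 (mod 113) write N = 51 + 113t. Substituting into N ≡ 26 (mod 31) gives 113t ≡ 6 (mod 31), and since 20⁻¹ ≡ 14 (mod 31), t ≡ 22. Hence N ≡ 51 + 113·22 = 2537 (mod 3503).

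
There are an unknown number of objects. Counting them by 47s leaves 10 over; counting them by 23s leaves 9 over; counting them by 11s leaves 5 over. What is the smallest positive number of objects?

The moduli are pairwise coprime; M = 47·23·11 = 11891.
M/47 = 253; 253 ≡ 18 (mod 47); 18·34 ≡ 1, so inverse 34.
M/23 = 517; 517 ≡ 11 (mod 23); 11·21 ≡ 1, so inverse 21.
M/11 = 1081; 1081 ≡ 3 (mod 11); 3·4 ≡ 1, so inverse 4.
N ≡ 10·253·34 + 9·517·21 + 5·1081·4 = 205353.
205353 mod 11891 = 3206.

3206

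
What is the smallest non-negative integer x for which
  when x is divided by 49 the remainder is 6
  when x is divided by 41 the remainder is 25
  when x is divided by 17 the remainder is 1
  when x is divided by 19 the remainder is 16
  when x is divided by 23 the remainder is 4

14038261

The moduli are pairwise coprime; N = 49·41·17·19·23 = 14924861.
N/49 = 304589; 304589 ≡ 5 (mod 49); 5·10 ≡ 1, so inverse 10.
N/41 = 364021; 364021 ≡ 23 (mod 41); 23·25 ≡ 1, so inverse 25.
N/17 = 877933; 877933 ≡ 2 (mod 17); 2·9 ≡ 1, so inverse 9.
N/19 = 785519; 785519 ≡ 2 (mod 19); 2·10 ≡ 1, so inverse 10.
N/23 = 648907; 648907 ≡ 8 (mod 23); 8·3 ≡ 1, so inverse 3.
x ≡ 6·304589·10 + 25·364021·25 + 1·877933·9 + 16·785519·10 + 4·648907·3 = 387159786.
387159786 mod 14924861 = 14038261.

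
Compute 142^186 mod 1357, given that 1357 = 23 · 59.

1018

Mod 23: 142 ≡ 4; by Fermat, exponent reduces to 186 mod 22 = 10; 4^10 ≡ 6 (mod 23).
Mod 59: 142 ≡ 24; by Fermat, exponent reduces to 186 mod 58 = 12; 24^12 ≡ 15 (mod 59).
Combine by CRT: x ≡ 6 (mod 23), x ≡ 15 (mod 59) ⇒ x ≡ 1018 (mod 1357).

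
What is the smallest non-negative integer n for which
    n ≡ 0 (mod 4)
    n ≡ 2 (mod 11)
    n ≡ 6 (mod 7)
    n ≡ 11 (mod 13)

The moduli are pairwise coprime; M = 4·11·7·13 = 4004.
M/4 = 1001; 1001 ≡ 1 (mod 4), inverse 1.
M/11 = 364; 364 ≡ 1 (mod 11), inverse 1.
M/7 = 572; 572 ≡ 5 (mod 7); 5·3 ≡ 1, so inverse 3.
M/13 = 308; 308 ≡ 9 (mod 13); 9·3 ≡ 1, so inverse 3.
n ≡ 0·1001·1 + 2·364·1 + 6·572·3 + 11·308·3 = 21188.
21188 mod 4004 = 1168.

1168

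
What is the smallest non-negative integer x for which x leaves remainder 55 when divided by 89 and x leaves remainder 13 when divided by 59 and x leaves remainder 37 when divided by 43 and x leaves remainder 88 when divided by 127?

Combine the congruences pairwise.
From x ≡ 55 (mod 89) write x = 55 + 89t. Substituting into x ≡ 13 (mod 59) gives 89t ≡ 17 (mod 59), and since 30⁻¹ ≡ 2 (mod 59), t ≡ 34. Hence x ≡ 55 + 89·34 = 3081 (mod 5251).
From x ≡ 3081 (mod 5251) write x = 3081 + 5251t. Substituting into x ≡ 37 (mod 43) gives 5251t ≡ 9 (mod 43), and since 5⁻¹ ≡ 26 (mod 43), t ≡ 19. Hence x ≡ 3081 + 5251·19 = 102850 (mod 225793).
From x ≡ 102850 (mod 225793) write x = 102850 + 225793t. Substituting into x ≡ 88 (mod 127) gives 225793t ≡ 108 (mod 127), and since 114⁻¹ ≡ 39 (mod 127), t ≡ 21. Hence x ≡ 102850 + 225793·21 = 4844503 (mod 28675711).

4844503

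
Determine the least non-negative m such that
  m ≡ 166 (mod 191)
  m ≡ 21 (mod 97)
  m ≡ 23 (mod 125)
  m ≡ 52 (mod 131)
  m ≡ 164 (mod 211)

Combine the congruences pairwise.
From m ≡ 166 (mod 191) write m = 166 + 191t. Substituting into m ≡ 21 (mod 97) gives 191t ≡ 49 (mod 97), and since 94⁻¹ ≡ 32 (mod 97), t ≡ 16. Hence m ≡ 166 + 191·16 = 3222 (mod 18527).
From m ≡ 3222 (mod 18527) write m = 3222 + 18527t. Substituting into m ≡ 23 (mod 125) gives 18527t ≡ 51 (mod 125), and since 27⁻¹ ≡ 88 (mod 125), t ≡ 113. Hence m ≡ 3222 + 18527·113 = 2096773 (mod 2315875).
From m ≡ 2096773 (mod 2315875) write m = 2096773 + 2315875t. Substituting into m ≡ 52 (mod 131) gives 2315875t ≡ 65 (mod 131), and since 57⁻¹ ≡ 23 (mod 131), t ≡ 54. Hence m ≡ 2096773 + 2315875·54 = 127154023 (mod 303379625).
From m ≡ 127154023 (mod 303379625) write m = 127154023 + 303379625t. Substituting into m ≡ 164 (mod 211) gives 303379625t ≡ 16 (mod 211), and since 27⁻¹ ≡ 86 (mod 211), t ≡ 110. Hence m ≡ 127154023 + 303379625·110 = 33498912773 (mod 64013100875).

33498912773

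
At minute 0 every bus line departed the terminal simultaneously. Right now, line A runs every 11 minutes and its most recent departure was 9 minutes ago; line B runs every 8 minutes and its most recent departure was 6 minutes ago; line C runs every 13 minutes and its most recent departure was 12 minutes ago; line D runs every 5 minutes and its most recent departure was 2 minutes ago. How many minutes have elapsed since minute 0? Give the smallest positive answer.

3782

The moduli are pairwise coprime; N = 11·8·13·5 = 5720.
N/11 = 520; 520 ≡ 3 (mod 11); 3·4 ≡ 1, so inverse 4.
N/8 = 715; 715 ≡ 3 (mod 8); 3·3 ≡ 1, so inverse 3.
N/13 = 440; 440 ≡ 11 (mod 13); 11·6 ≡ 1, so inverse 6.
N/5 = 1144; 1144 ≡ 4 (mod 5); 4·4 ≡ 1, so inverse 4.
t ≡ 9·520·4 + 6·715·3 + 12·440·6 + 2·1144·4 = 72422.
72422 mod 5720 = 3782.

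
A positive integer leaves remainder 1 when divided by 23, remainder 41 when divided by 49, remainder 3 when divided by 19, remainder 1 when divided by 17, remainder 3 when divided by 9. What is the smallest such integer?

674085

From x ≡ 1 (mod 23) write x = 1 + 23t. Substituting into x ≡ 41 (mod 49) gives 23t ≡ 40 (mod 49), and since 23⁻¹ ≡ 32 (mod 49), t ≡ 6. Hence x ≡ 1 + 23·6 = 139 (mod 1127).
From x ≡ 139 (mod 1127) write x = 139 + 1127t. Substituting into x ≡ 3 (mod 19) gives 1127t ≡ 16 (mod 19), and since 6⁻¹ ≡ 16 (mod 19), t ≡ 9. Hence x ≡ 139 + 1127·9 = 10282 (mod 21413).
From x ≡ 10282 (mod 21413) write x = 10282 + 21413t. Substituting into x ≡ 1 (mod 17) gives 21413t ≡ 4 (mod 17), and since 10⁻¹ ≡ 12 (mod 17), t ≡ 14. Hence x ≡ 10282 + 21413·14 = 310064 (mod 364021).
From x ≡ 310064 (mod 364021) write x = 310064 + 364021t. Substituting into x ≡ 3 (mod 9) gives 364021t ≡ 7 (mod 9), and since 7⁻¹ ≡ 4 (mod 9), t ≡ 1. Hence x ≡ 310064 + 364021·1 = 674085 (mod 3276189).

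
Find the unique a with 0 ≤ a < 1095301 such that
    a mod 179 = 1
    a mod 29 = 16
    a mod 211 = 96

The moduli are pairwise coprime; N = 179·29·211 = 1095301.
N/179 = 6119; 6119 ≡ 33 (mod 179); 33·38 ≡ 1, so inverse 38.
N/29 = 37769; 37769 ≡ 11 (mod 29); 11·8 ≡ 1, so inverse 8.
N/211 = 5191; 5191 ≡ 127 (mod 211); 127·108 ≡ 1, so inverse 108.
a ≡ 1·6119·38 + 16·37769·8 + 96·5191·108 = 58887242.
58887242 mod 1095301 = 836289.

836289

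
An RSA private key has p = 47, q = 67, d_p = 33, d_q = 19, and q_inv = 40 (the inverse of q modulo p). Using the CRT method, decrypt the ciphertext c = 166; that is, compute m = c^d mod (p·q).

1319

m₁ = c^(d_p) mod p: c ≡ 25 (mod 47), and 25^33 mod 47 = 3.
m₂ = c^(d_q) mod q: c ≡ 32 (mod 67), and 32^19 mod 67 = 46.
h = q_inv·(m₁ − m₂) mod p = 40·(3 − 46) mod 47 = 19.
m = m₂ + h·q = 46 + 19·67 = 1319.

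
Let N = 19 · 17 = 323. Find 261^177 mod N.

278

Mod 19: 261 ≡ 14; by Fermat, exponent reduces to 177 mod 18 = 15; 14^15 ≡ 12 (mod 19).
Mod 17: 261 ≡ 6; by Fermat, exponent reduces to 177 mod 16 = 1; 6^1 ≡ 6 (mod 17).
Combine by CRT: x ≡ 12 (mod 19), x ≡ 6 (mod 17) ⇒ x ≡ 278 (mod 323).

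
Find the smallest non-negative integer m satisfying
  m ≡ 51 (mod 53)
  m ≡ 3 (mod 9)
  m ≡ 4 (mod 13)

From m ≡ 51 (mod 53) write m = 51 + 53t. Substituting into m ≡ 3 (mod 9) gives 53t ≡ 6 (mod 9), and since 8⁻¹ ≡ 8 (mod 9), t ≡ 3. Hence m ≡ 51 + 53·3 = 210 (mod 477).
From m ≡ 210 (mod 477) write m = 210 + 477t. Substituting into m ≡ 4 (mod 13) gives 477t ≡ 2 (mod 13), and since 9⁻¹ ≡ 3 (mod 13), t ≡ 6. Hence m ≡ 210 + 477·6 = 3072 (mod 6201).

3072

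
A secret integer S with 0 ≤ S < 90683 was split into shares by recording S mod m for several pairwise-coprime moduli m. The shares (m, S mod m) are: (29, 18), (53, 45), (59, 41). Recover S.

20927

From S ≡ 18 (mod 29) write S = 18 + 29t. Substituting into S ≡ 45 (mod 53) gives 29t ≡ 27 (mod 53), and since 29⁻¹ ≡ 11 (mod 53), t ≡ 32. Hence S ≡ 18 + 29·32 = 946 (mod 1537).
From S ≡ 946 (mod 1537) write S = 946 + 1537t. Substituting into S ≡ 41 (mod 59) gives 1537t ≡ 39 (mod 59), and since 3⁻¹ ≡ 20 (mod 59), t ≡ 13. Hence S ≡ 946 + 1537·13 = 20927 (mod 90683).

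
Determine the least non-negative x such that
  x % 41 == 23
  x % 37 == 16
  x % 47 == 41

From x ≡ 23 (mod 41) write x = 23 + 41t. Substituting into x ≡ 16 (mod 37) gives 41t ≡ 30 (mod 37), and since 4⁻¹ ≡ 28 (mod 37), t ≡ 26. Hence x ≡ 23 + 41·26 = 1089 (mod 1517).
From x ≡ 1089 (mod 1517) write x = 1089 + 1517t. Substituting into x ≡ 41 (mod 47) gives 1517t ≡ 33 (mod 47), and since 13⁻¹ ≡ 29 (mod 47), t ≡ 17. Hence x ≡ 1089 + 1517·17 = 26878 (mod 71299).

26878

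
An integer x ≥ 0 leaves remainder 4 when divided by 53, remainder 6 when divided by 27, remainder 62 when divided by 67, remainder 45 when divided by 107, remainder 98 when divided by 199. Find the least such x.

From x ≡ 4 (mod 53) write x = 4 + 53t. Substituting into x ≡ 6 (mod 27) gives 53t ≡ 2 (mod 27), and since 26⁻¹ ≡ 26 (mod 27), t ≡ 25. Hence x ≡ 4 + 53·25 = 1329 (mod 1431).
From x ≡ 1329 (mod 1431) write x = 1329 + 1431t. Substituting into x ≡ 62 (mod 67) gives 1431t ≡ 6 (mod 67), and since 24⁻¹ ≡ 14 (mod 67), t ≡ 17. Hence x ≡ 1329 + 1431·17 = 25656 (mod 95877).
From x ≡ 25656 (mod 95877) write x = 25656 + 95877t. Substituting into x ≡ 45 (mod 107) gives 95877t ≡ 69 (mod 107), and since 5⁻¹ ≡ 43 (mod 107), t ≡ 78. Hence x ≡ 25656 + 95877·78 = 7504062 (mod 10258839).
From x ≡ 7504062 (mod 10258839) write x = 7504062 + 10258839t. Substituting into x ≡ 98 (mod 199) gives 10258839t ≡ 127 (mod 199), and since 190⁻¹ ≡ 22 (mod 199), t ≡ 8. Hence x ≡ 7504062 + 10258839·8 = 89574774 (mod 2041508961).

89574774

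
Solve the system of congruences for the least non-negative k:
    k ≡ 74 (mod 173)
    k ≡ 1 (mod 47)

1458

From k ≡ 74 (mod 173) write k = 74 + 173t. Substituting into k ≡ 1 (mod 47) gives 173t ≡ 21 (mod 47), and since 32⁻¹ ≡ 25 (mod 47), t ≡ 8. Hence k ≡ 74 + 173·8 = 1458 (mod 8131).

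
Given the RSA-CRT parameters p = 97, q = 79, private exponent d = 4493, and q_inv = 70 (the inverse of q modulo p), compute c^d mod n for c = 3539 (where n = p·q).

1214

d_p = d mod (p−1) = 4493 mod 96 = 77; d_q = d mod (q−1) = 47.
m₁ = c^(d_p) mod p: c ≡ 47 (mod 97), and 47^77 mod 97 = 50.
m₂ = c^(d_q) mod q: c ≡ 63 (mod 79), and 63^47 mod 79 = 29.
h = q_inv·(m₁ − m₂) mod p = 70·(50 − 29) mod 97 = 15.
m = m₂ + h·q = 29 + 15·79 = 1214.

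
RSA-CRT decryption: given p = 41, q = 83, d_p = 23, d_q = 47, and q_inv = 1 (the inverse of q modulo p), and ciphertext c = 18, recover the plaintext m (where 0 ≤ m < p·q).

m₁ = c^(d_p) mod p: c ≡ 18 (mod 41), and 18^23 mod 41 = 10.
m₂ = c^(d_q) mod q: c ≡ 18 (mod 83), and 18^47 mod 83 = 14.
h = q_inv·(m₁ − m₂) mod p = 1·(10 − 14) mod 41 = 37.
m = m₂ + h·q = 14 + 37·83 = 3085.

3085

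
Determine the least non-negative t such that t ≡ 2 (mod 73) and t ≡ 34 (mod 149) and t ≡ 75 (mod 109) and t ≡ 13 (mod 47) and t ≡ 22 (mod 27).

1210267732

The moduli are pairwise coprime; N = 73·149·109·47·27 = 1504517517.
N/73 = 20609829; 20609829 ≡ 31 (mod 73); 31·33 ≡ 1, so inverse 33.
N/149 = 10097433; 10097433 ≡ 1 (mod 149), inverse 1.
N/109 = 13802913; 13802913 ≡ 25 (mod 109); 25·48 ≡ 1, so inverse 48.
N/47 = 32011011; 32011011 ≡ 16 (mod 47); 16·3 ≡ 1, so inverse 3.
N/27 = 55722871; 55722871 ≡ 1 (mod 27), inverse 1.
t ≡ 2·20609829·33 + 34·10097433·1 + 75·13802913·48 + 13·32011011·3 + 22·55722871·1 = 53868380827.
53868380827 mod 1504517517 = 1210267732.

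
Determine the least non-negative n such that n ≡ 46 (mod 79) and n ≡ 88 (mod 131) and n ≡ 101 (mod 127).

1219174

The moduli are pairwise coprime; M = 79·131·127 = 1314323.
M/79 = 16637; 16637 ≡ 47 (mod 79); 47·37 ≡ 1, so inverse 37.
M/131 = 10033; 10033 ≡ 77 (mod 131); 77·114 ≡ 1, so inverse 114.
M/127 = 10349; 10349 ≡ 62 (mod 127); 62·84 ≡ 1, so inverse 84.
n ≡ 46·16637·37 + 88·10033·114 + 101·10349·84 = 216768146.
216768146 mod 1314323 = 1219174.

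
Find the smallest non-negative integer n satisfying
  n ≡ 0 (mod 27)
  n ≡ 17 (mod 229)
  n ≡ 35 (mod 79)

465345

The moduli are pairwise coprime; M = 27·229·79 = 488457.
M/27 = 18091; 18091 ≡ 1 (mod 27), inverse 1.
M/229 = 2133; 2133 ≡ 72 (mod 229); 72·35 ≡ 1, so inverse 35.
M/79 = 6183; 6183 ≡ 21 (mod 79); 21·64 ≡ 1, so inverse 64.
n ≡ 0·18091·1 + 17·2133·35 + 35·6183·64 = 15119055.
15119055 mod 488457 = 465345.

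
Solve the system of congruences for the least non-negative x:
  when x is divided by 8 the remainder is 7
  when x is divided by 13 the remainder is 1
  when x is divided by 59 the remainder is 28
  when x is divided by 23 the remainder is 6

97319

The moduli are pairwise coprime; N = 8·13·59·23 = 141128.
N/8 = 17641; 17641 ≡ 1 (mod 8), inverse 1.
N/13 = 10856; 10856 ≡ 1 (mod 13), inverse 1.
N/59 = 2392; 2392 ≡ 32 (mod 59); 32·24 ≡ 1, so inverse 24.
N/23 = 6136; 6136 ≡ 18 (mod 23); 18·9 ≡ 1, so inverse 9.
x ≡ 7·17641·1 + 1·10856·1 + 28·2392·24 + 6·6136·9 = 2073111.
2073111 mod 141128 = 97319.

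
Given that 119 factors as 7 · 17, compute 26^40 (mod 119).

86

Mod 7: 26 ≡ 5; by Fermat, exponent reduces to 40 mod 6 = 4; 5^4 ≡ 2 (mod 7).
Mod 17: 26 ≡ 9; by Fermat, exponent reduces to 40 mod 16 = 8; 9^8 ≡ 1 (mod 17).
Combine by CRT: x ≡ 2 (mod 7), x ≡ 1 (mod 17) ⇒ x ≡ 86 (mod 119).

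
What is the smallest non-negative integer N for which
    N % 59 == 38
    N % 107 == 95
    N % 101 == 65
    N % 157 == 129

From N ≡ 38 (mod 59) write N = 38 + 59t. Substituting into N ≡ 95 (mod 107) gives 59t ≡ 57 (mod 107), and since 59⁻¹ ≡ 78 (mod 107), t ≡ 59. Hence N ≡ 38 + 59·59 = 3519 (mod 6313).
From N ≡ 3519 (mod 6313) write N = 3519 + 6313t. Substituting into N ≡ 65 (mod 101) gives 6313t ≡ 81 (mod 101), and since 51⁻¹ ≡ 2 (mod 101), t ≡ 61. Hence N ≡ 3519 + 6313·61 = 388612 (mod 637613).
From N ≡ 388612 (mod 637613) write N = 388612 + 637613t. Substituting into N ≡ 129 (mod 157) gives 637613t ≡ 92 (mod 157), and since 36⁻¹ ≡ 48 (mod 157), t ≡ 20. Hence N ≡ 388612 + 637613·20 = 13140872 (mod 100105241).

13140872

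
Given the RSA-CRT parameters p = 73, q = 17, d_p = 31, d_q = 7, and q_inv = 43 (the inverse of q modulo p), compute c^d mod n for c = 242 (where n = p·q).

m₁ = c^(d_p) mod p: c ≡ 23 (mod 73), and 23^31 mod 73 = 61.
m₂ = c^(d_q) mod q: c ≡ 4 (mod 17), and 4^7 mod 17 = 13.
h = q_inv·(m₁ − m₂) mod p = 43·(61 − 13) mod 73 = 20.
m = m₂ + h·q = 13 + 20·17 = 353.

353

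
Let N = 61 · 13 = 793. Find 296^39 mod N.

454

Mod 61: 296 ≡ 52; 52^39 ≡ 27 (mod 61).
Mod 13: 296 ≡ 10; by Fermat, exponent reduces to 39 mod 12 = 3; 10^3 ≡ 12 (mod 13).
Combine by CRT: x ≡ 27 (mod 61), x ≡ 12 (mod 13) ⇒ x ≡ 454 (mod 793).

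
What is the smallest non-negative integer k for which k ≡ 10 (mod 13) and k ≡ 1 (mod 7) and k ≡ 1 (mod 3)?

127

The moduli are pairwise coprime; N = 13·7·3 = 273.
N/13 = 21; 21 ≡ 8 (mod 13); 8·5 ≡ 1, so inverse 5.
N/7 = 39; 39 ≡ 4 (mod 7); 4·2 ≡ 1, so inverse 2.
N/3 = 91; 91 ≡ 1 (mod 3), inverse 1.
k ≡ 10·21·5 + 1·39·2 + 1·91·1 = 1219.
1219 mod 273 = 127.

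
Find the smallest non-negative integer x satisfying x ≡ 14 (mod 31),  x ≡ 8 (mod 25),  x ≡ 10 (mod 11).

The moduli are pairwise coprime; N = 31·25·11 = 8525.
N/31 = 275; 275 ≡ 27 (mod 31); 27·23 ≡ 1, so inverse 23.
N/25 = 341; 341 ≡ 16 (mod 25); 16·11 ≡ 1, so inverse 11.
N/11 = 775; 775 ≡ 5 (mod 11); 5·9 ≡ 1, so inverse 9.
x ≡ 14·275·23 + 8·341·11 + 10·775·9 = 188308.
188308 mod 8525 = 758.

758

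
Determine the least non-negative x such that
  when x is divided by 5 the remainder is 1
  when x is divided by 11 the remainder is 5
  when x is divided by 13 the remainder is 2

236

The moduli are pairwise coprime; N = 5·11·13 = 715.
N/5 = 143; 143 ≡ 3 (mod 5); 3·2 ≡ 1, so inverse 2.
N/11 = 65; 65 ≡ 10 (mod 11); 10·10 ≡ 1, so inverse 10.
N/13 = 55; 55 ≡ 3 (mod 13); 3·9 ≡ 1, so inverse 9.
x ≡ 1·143·2 + 5·65·10 + 2·55·9 = 4526.
4526 mod 715 = 236.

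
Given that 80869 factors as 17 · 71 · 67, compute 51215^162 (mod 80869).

Mod 17: 51215 ≡ 11; by Fermat, exponent reduces to 162 mod 16 = 2; 11^2 ≡ 2 (mod 17).
Mod 71: 51215 ≡ 24; by Fermat, exponent reduces to 162 mod 70 = 22; 24^22 ≡ 18 (mod 71).
Mod 67: 51215 ≡ 27; by Fermat, exponent reduces to 162 mod 66 = 30; 27^30 ≡ 9 (mod 67).
Combine by CRT: x ≡ 2 (mod 17), x ≡ 18 (mod 71), x ≡ 9 (mod 67) ⇒ x ≡ 41482 (mod 80869).

41482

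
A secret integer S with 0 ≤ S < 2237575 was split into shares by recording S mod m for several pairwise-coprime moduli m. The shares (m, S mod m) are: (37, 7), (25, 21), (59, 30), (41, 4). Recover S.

From S ≡ 7 (mod 37) write S = 7 + 37t. Substituting into S ≡ 21 (mod 25) gives 37t ≡ 14 (mod 25), and since 12⁻¹ ≡ 23 (mod 25), t ≡ 22. Hence S ≡ 7 + 37·22 = 821 (mod 925).
From S ≡ 821 (mod 925) write S = 821 + 925t. Substituting into S ≡ 30 (mod 59) gives 925t ≡ 35 (mod 59), and since 40⁻¹ ≡ 31 (mod 59), t ≡ 23. Hence S ≡ 821 + 925·23 = 22096 (mod 54575).
From S ≡ 22096 (mod 54575) write S = 22096 + 54575t. Substituting into S ≡ 4 (mod 41) gives 54575t ≡ 7 (mod 41), and since 4⁻¹ ≡ 31 (mod 41), t ≡ 12. Hence S ≡ 22096 + 54575·12 = 676996 (mod 2237575).

676996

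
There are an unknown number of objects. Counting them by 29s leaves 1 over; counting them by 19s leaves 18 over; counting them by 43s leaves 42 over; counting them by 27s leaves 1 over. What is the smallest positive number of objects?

From N ≡ 1 (mod 29) write N = 1 + 29t. Substituting into N ≡ 18 (mod 19) gives 29t ≡ 17 (mod 19), and since 10⁻¹ ≡ 2 (mod 19), t ≡ 15. Hence N ≡ 1 + 29·15 = 436 (mod 551).
From N ≡ 436 (mod 551) write N = 436 + 551t. Substituting into N ≡ 42 (mod 43) gives 551t ≡ 36 (mod 43), and since 35⁻¹ ≡ 16 (mod 43), t ≡ 17. Hence N ≡ 436 + 551·17 = 9803 (mod 23693).
From N ≡ 9803 (mod 23693) write N = 9803 + 23693t. Substituting into N ≡ 1 (mod 27) gives 23693t ≡ 26 (mod 27), and since 14⁻¹ ≡ 2 (mod 27), t ≡ 25. Hence N ≡ 9803 + 23693·25 = 602128 (mod 639711).

602128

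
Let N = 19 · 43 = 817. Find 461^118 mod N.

556

Mod 19: 461 ≡ 5; by Fermat, exponent reduces to 118 mod 18 = 10; 5^10 ≡ 5 (mod 19).
Mod 43: 461 ≡ 31; by Fermat, exponent reduces to 118 mod 42 = 34; 31^34 ≡ 40 (mod 43).
Combine by CRT: x ≡ 5 (mod 19), x ≡ 40 (mod 43) ⇒ x ≡ 556 (mod 817).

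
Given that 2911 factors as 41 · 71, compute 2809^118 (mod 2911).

2710

Mod 41: 2809 ≡ 21; by Fermat, exponent reduces to 118 mod 40 = 38; 21^38 ≡ 4 (mod 41).
Mod 71: 2809 ≡ 40; by Fermat, exponent reduces to 118 mod 70 = 48; 40^48 ≡ 12 (mod 71).
Combine by CRT: x ≡ 4 (mod 41), x ≡ 12 (mod 71) ⇒ x ≡ 2710 (mod 2911).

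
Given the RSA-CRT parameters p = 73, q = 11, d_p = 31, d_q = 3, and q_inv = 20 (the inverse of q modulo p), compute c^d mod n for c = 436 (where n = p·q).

57

m₁ = c^(d_p) mod p: c ≡ 71 (mod 73), and 71^31 mod 73 = 57.
m₂ = c^(d_q) mod q: c ≡ 7 (mod 11), and 7^3 mod 11 = 2.
h = q_inv·(m₁ − m₂) mod p = 20·(57 − 2) mod 73 = 5.
m = m₂ + h·q = 2 + 5·11 = 57.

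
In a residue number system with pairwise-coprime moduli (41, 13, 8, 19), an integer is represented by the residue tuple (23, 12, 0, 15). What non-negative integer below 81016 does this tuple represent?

The moduli are pairwise coprime; N = 41·13·8·19 = 81016.
N/41 = 1976; 1976 ≡ 8 (mod 41); 8·36 ≡ 1, so inverse 36.
N/13 = 6232; 6232 ≡ 5 (mod 13); 5·8 ≡ 1, so inverse 8.
N/8 = 10127; 10127 ≡ 7 (mod 8); 7·7 ≡ 1, so inverse 7.
N/19 = 4264; 4264 ≡ 8 (mod 19); 8·12 ≡ 1, so inverse 12.
x ≡ 23·1976·36 + 12·6232·8 + 0·10127·7 + 15·4264·12 = 3001920.
3001920 mod 81016 = 4328.

4328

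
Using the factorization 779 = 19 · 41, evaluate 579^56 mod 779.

119

Mod 19: 579 ≡ 9; by Fermat, exponent reduces to 56 mod 18 = 2; 9^2 ≡ 5 (mod 19).
Mod 41: 579 ≡ 5; by Fermat, exponent reduces to 56 mod 40 = 16; 5^16 ≡ 37 (mod 41).
Combine by CRT: x ≡ 5 (mod 19), x ≡ 37 (mod 41) ⇒ x ≡ 119 (mod 779).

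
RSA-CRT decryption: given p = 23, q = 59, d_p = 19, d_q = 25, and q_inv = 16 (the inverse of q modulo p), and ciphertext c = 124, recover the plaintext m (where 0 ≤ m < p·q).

266

m₁ = c^(d_p) mod p: c ≡ 9 (mod 23), and 9^19 mod 23 = 13.
m₂ = c^(d_q) mod q: c ≡ 6 (mod 59), and 6^25 mod 59 = 30.
h = q_inv·(m₁ − m₂) mod p = 16·(13 − 30) mod 23 = 4.
m = m₂ + h·q = 30 + 4·59 = 266.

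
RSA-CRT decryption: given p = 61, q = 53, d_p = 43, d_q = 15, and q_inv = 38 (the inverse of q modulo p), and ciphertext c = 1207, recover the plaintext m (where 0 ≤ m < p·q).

m₁ = c^(d_p) mod p: c ≡ 48 (mod 61), and 48^43 mod 61 = 48.
m₂ = c^(d_q) mod q: c ≡ 41 (mod 53), and 41^15 mod 53 = 27.
h = q_inv·(m₁ − m₂) mod p = 38·(48 − 27) mod 61 = 5.
m = m₂ + h·q = 27 + 5·53 = 292.

292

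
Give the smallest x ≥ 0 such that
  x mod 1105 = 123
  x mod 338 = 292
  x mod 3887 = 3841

474168

gcd(1105, 338) = 13 and 13 | (292 − 123), so the pair is consistent; merging gives x ≡ 14488 (mod 28730), where 28730 = lcm(1105, 338).
gcd(28730, 3887) = 169 and 169 | (3841 − 14488), so the pair is consistent; merging gives x ≡ 474168 (mod 660790), where 660790 = lcm(28730, 3887).
The solution is unique modulo lcm(1105, 338, 3887) = 660790.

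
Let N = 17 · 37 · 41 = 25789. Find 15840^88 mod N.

25093

Mod 17: 15840 ≡ 13; by Fermat, exponent reduces to 88 mod 16 = 8; 13^8 ≡ 1 (mod 17).
Mod 37: 15840 ≡ 4; by Fermat, exponent reduces to 88 mod 36 = 16; 4^16 ≡ 7 (mod 37).
Mod 41: 15840 ≡ 14; by Fermat, exponent reduces to 88 mod 40 = 8; 14^8 ≡ 1 (mod 41).
Combine by CRT: x ≡ 1 (mod 17), x ≡ 7 (mod 37), x ≡ 1 (mod 41) ⇒ x ≡ 25093 (mod 25789).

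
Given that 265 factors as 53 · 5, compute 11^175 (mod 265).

Mod 53: 11 ≡ 11; by Fermat, exponent reduces to 175 mod 52 = 19; 11^19 ≡ 17 (mod 53).
Mod 5: 11 ≡ 1; by Fermat, exponent reduces to 175 mod 4 = 3; 1^3 ≡ 1 (mod 5).
Combine by CRT: x ≡ 17 (mod 53), x ≡ 1 (mod 5) ⇒ x ≡ 176 (mod 265).

176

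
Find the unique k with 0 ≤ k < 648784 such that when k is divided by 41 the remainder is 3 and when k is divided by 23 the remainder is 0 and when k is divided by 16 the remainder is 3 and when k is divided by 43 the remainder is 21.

131859

The moduli are pairwise coprime; N = 41·23·16·43 = 648784.
N/41 = 15824; 15824 ≡ 39 (mod 41); 39·20 ≡ 1, so inverse 20.
N/23 = 28208; 28208 ≡ 10 (mod 23); 10·7 ≡ 1, so inverse 7.
N/16 = 40549; 40549 ≡ 5 (mod 16); 5·13 ≡ 1, so inverse 13.
N/43 = 15088; 15088 ≡ 38 (mod 43); 38·17 ≡ 1, so inverse 17.
k ≡ 3·15824·20 + 0·28208·7 + 3·40549·13 + 21·15088·17 = 7917267.
7917267 mod 648784 = 131859.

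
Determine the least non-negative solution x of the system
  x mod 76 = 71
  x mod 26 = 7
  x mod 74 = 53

gcd(76, 26) = 2 and 2 | (7 − 71), so the pair is consistent; merging gives x ≡ 527 (mod 988), where 988 = lcm(76, 26).
gcd(988, 74) = 2 and 2 | (53 − 527), so the pair is consistent; merging gives x ≡ 33131 (mod 36556), where 36556 = lcm(988, 74).
The solution is unique modulo lcm(76, 26, 74) = 36556.

33131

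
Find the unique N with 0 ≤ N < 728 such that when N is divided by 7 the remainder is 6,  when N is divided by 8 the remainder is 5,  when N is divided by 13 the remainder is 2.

405

The moduli are pairwise coprime; M = 7·8·13 = 728.
M/7 = 104; 104 ≡ 6 (mod 7); 6·6 ≡ 1, so inverse 6.
M/8 = 91; 91 ≡ 3 (mod 8); 3·3 ≡ 1, so inverse 3.
M/13 = 56; 56 ≡ 4 (mod 13); 4·10 ≡ 1, so inverse 10.
N ≡ 6·104·6 + 5·91·3 + 2·56·10 = 6229.
6229 mod 728 = 405.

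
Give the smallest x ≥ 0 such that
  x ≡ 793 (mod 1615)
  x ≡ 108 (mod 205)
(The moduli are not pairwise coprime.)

gcd(1615, 205) = 5 and 5 | (108 − 793), so the pair is consistent; merging gives x ≡ 18558 (mod 66215), where 66215 = lcm(1615, 205).
The solution is unique modulo lcm(1615, 205) = 66215.

18558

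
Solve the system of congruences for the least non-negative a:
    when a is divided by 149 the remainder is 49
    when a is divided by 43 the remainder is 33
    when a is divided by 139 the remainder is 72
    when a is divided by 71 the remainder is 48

The moduli are pairwise coprime; N = 149·43·139·71 = 63230683.
N/149 = 424367; 424367 ≡ 15 (mod 149); 15·10 ≡ 1, so inverse 10.
N/43 = 1470481; 1470481 ≡ 10 (mod 43); 10·13 ≡ 1, so inverse 13.
N/139 = 454897; 454897 ≡ 89 (mod 139); 89·25 ≡ 1, so inverse 25.
N/71 = 890573; 890573 ≡ 20 (mod 71); 20·32 ≡ 1, so inverse 32.
a ≡ 49·424367·10 + 33·1470481·13 + 72·454897·25 + 48·890573·32 = 3025510907.
3025510907 mod 63230683 = 53668806.

53668806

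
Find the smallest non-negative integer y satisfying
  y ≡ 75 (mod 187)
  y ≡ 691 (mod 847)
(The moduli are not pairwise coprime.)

gcd(187, 847) = 11 and 11 | (691 − 75), so the pair is consistent; merging gives y ≡ 6620 (mod 14399), where 14399 = lcm(187, 847).
The solution is unique modulo lcm(187, 847) = 14399.

6620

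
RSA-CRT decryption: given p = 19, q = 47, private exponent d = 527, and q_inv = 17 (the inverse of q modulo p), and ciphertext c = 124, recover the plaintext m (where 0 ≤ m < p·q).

d_p = d mod (p−1) = 527 mod 18 = 5; d_q = d mod (q−1) = 21.
m₁ = c^(d_p) mod p: c ≡ 10 (mod 19), and 10^5 mod 19 = 3.
m₂ = c^(d_q) mod q: c ≡ 30 (mod 47), and 30^21 mod 47 = 20.
h = q_inv·(m₁ − m₂) mod p = 17·(3 − 20) mod 19 = 15.
m = m₂ + h·q = 20 + 15·47 = 725.

725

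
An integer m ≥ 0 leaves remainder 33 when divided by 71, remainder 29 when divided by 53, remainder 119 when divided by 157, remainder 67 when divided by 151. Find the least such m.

10990904

Combine the congruences pairwise.
From m ≡ 33 (mod 71) write m = 33 + 71t. Substituting into m ≡ 29 (mod 53) gives 71t ≡ 49 (mod 53), and since 18⁻¹ ≡ 3 (mod 53), t ≡ 41. Hence m ≡ 33 + 71·41 = 2944 (mod 3763).
From m ≡ 2944 (mod 3763) write m = 2944 + 3763t. Substituting into m ≡ 119 (mod 157) gives 3763t ≡ 1 (mod 157), and since 152⁻¹ ≡ 94 (mod 157), t ≡ 94. Hence m ≡ 2944 + 3763·94 = 356666 (mod 590791).
From m ≡ 356666 (mod 590791) write m = 356666 + 590791t. Substituting into m ≡ 67 (mod 151) gives 590791t ≡ 63 (mod 151), and since 79⁻¹ ≡ 65 (mod 151), t ≡ 18. Hence m ≡ 356666 + 590791·18 = 10990904 (mod 89209441).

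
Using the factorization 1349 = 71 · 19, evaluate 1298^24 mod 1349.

Mod 71: 1298 ≡ 20; 20^24 ≡ 48 (mod 71).
Mod 19: 1298 ≡ 6; by Fermat, exponent reduces to 24 mod 18 = 6; 6^6 ≡ 11 (mod 19).
Combine by CRT: x ≡ 48 (mod 71), x ≡ 11 (mod 19) ⇒ x ≡ 1113 (mod 1349).

1113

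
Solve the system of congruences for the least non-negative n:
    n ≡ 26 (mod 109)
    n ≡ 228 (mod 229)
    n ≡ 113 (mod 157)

2208475

The moduli are pairwise coprime; M = 109·229·157 = 3918877.
M/109 = 35953; 35953 ≡ 92 (mod 109); 92·32 ≡ 1, so inverse 32.
M/229 = 17113; 17113 ≡ 167 (mod 229); 167·48 ≡ 1, so inverse 48.
M/157 = 24961; 24961 ≡ 155 (mod 157); 155·78 ≡ 1, so inverse 78.
n ≡ 26·35953·32 + 228·17113·48 + 113·24961·78 = 437203822.
437203822 mod 3918877 = 2208475.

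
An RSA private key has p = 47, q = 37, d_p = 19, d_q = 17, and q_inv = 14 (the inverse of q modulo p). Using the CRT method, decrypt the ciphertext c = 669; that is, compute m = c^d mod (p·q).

m₁ = c^(d_p) mod p: c ≡ 11 (mod 47), and 11^19 mod 47 = 45.
m₂ = c^(d_q) mod q: c ≡ 3 (mod 37), and 3^17 mod 37 = 25.
h = q_inv·(m₁ − m₂) mod p = 14·(45 − 25) mod 47 = 45.
m = m₂ + h·q = 25 + 45·37 = 1690.

1690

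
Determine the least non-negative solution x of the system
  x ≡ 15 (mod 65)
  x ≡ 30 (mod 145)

1770

Combine the congruences pairwise.
gcd(65, 145) = 5 and 5 | (30 − 15), so the pair is consistent; merging gives x ≡ 1770 (mod 1885), where 1885 = lcm(65, 145).
The solution is unique modulo lcm(65, 145) = 1885.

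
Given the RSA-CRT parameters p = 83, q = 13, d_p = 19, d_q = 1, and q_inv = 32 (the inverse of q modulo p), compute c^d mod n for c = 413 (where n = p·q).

23

m₁ = c^(d_p) mod p: c ≡ 81 (mod 83), and 81^19 mod 83 = 23.
m₂ = c^(d_q) mod q: c ≡ 10 (mod 13), and 10^1 mod 13 = 10.
h = q_inv·(m₁ − m₂) mod p = 32·(23 − 10) mod 83 = 1.
m = m₂ + h·q = 10 + 1·13 = 23.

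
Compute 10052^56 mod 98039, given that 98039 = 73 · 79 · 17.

52342

Mod 73: 10052 ≡ 51; 51^56 ≡ 1 (mod 73).
Mod 79: 10052 ≡ 19; 19^56 ≡ 44 (mod 79).
Mod 17: 10052 ≡ 5; by Fermat, exponent reduces to 56 mod 16 = 8; 5^8 ≡ 16 (mod 17).
Combine by CRT: x ≡ 1 (mod 73), x ≡ 44 (mod 79), x ≡ 16 (mod 17) ⇒ x ≡ 52342 (mod 98039).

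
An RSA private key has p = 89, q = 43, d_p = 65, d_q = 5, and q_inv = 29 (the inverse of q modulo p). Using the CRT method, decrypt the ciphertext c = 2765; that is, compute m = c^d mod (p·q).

2783

m₁ = c^(d_p) mod p: c ≡ 6 (mod 89), and 6^65 mod 89 = 24.
m₂ = c^(d_q) mod q: c ≡ 13 (mod 43), and 13^5 mod 43 = 31.
h = q_inv·(m₁ − m₂) mod p = 29·(24 − 31) mod 89 = 64.
m = m₂ + h·q = 31 + 64·43 = 2783.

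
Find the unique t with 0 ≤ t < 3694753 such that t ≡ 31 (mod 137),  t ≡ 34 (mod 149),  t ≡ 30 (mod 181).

The moduli are pairwise coprime; N = 137·149·181 = 3694753.
N/137 = 26969; 26969 ≡ 117 (mod 137); 117·89 ≡ 1, so inverse 89.
N/149 = 24797; 24797 ≡ 63 (mod 149); 63·123 ≡ 1, so inverse 123.
N/181 = 20413; 20413 ≡ 141 (mod 181); 141·95 ≡ 1, so inverse 95.
t ≡ 31·26969·89 + 34·24797·123 + 30·20413·95 = 236285575.
236285575 mod 3694753 = 3516136.

3516136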